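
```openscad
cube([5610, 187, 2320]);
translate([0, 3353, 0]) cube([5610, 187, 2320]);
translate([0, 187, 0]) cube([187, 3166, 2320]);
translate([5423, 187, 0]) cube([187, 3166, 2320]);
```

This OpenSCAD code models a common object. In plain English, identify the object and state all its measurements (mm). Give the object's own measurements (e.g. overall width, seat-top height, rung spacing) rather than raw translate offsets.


The wall frame of a small rectangular building: four walls, each 2320 mm tall and 187 mm thick, enclosing a footprint 5610 mm (x) by 3540 mm (y) outside-to-outside, with no floor or roof. The front and back walls (the −y and +y sides) span the full width; the two side walls fit between them.


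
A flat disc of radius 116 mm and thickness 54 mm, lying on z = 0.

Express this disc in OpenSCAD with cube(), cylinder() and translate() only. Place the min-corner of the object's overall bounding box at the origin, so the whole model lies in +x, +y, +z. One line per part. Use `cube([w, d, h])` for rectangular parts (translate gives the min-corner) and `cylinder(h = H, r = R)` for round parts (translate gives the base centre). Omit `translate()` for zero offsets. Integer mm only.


translate([116, 116, 0]) cylinder(h = 54, r = 116);


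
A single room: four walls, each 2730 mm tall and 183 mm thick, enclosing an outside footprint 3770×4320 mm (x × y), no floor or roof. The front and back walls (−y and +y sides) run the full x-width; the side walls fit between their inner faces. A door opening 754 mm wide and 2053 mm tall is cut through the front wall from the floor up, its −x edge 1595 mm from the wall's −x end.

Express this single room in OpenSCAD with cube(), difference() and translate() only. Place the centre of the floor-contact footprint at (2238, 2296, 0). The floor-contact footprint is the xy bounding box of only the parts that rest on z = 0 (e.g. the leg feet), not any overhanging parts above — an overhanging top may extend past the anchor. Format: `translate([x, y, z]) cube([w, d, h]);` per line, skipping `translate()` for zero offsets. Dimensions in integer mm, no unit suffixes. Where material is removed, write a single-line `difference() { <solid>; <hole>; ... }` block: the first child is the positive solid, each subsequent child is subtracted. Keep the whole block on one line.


difference() { translate([353, 136, 0]) cube([3770, 183, 2730]); translate([1948, 136, 0]) cube([754, 183, 2053]); }
translate([353, 4273, 0]) cube([3770, 183, 2730]);
translate([353, 319, 0]) cube([183, 3954, 2730]);
translate([3940, 319, 0]) cube([183, 3954, 2730]);


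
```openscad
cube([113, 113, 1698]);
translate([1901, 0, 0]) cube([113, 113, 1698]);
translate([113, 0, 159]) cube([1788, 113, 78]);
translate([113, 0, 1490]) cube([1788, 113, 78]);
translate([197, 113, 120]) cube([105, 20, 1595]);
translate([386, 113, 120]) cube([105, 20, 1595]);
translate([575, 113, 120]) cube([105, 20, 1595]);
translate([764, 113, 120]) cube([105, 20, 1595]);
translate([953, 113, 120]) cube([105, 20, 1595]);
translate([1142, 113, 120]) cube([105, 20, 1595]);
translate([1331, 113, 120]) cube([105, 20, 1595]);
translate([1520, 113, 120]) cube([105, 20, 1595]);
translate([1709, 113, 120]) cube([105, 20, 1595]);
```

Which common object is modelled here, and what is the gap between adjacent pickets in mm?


A fence section. The picket gap is 84 mm.

Two posts, two rails, 9 pickets — a fence section. Span 1788 mm holds 9 pickets of 105 mm with 10 equal gaps: ⌊(1788 − 9·105) / 10⌋ = 84 mm.


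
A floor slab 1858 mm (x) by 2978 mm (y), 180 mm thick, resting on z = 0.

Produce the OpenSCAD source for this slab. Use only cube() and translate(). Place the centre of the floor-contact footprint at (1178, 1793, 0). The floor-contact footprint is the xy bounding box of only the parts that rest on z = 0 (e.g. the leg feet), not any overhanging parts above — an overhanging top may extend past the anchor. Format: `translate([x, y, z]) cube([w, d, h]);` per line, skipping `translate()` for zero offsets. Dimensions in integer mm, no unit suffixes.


translate([249, 304, 0]) cube([1858, 2978, 180]);


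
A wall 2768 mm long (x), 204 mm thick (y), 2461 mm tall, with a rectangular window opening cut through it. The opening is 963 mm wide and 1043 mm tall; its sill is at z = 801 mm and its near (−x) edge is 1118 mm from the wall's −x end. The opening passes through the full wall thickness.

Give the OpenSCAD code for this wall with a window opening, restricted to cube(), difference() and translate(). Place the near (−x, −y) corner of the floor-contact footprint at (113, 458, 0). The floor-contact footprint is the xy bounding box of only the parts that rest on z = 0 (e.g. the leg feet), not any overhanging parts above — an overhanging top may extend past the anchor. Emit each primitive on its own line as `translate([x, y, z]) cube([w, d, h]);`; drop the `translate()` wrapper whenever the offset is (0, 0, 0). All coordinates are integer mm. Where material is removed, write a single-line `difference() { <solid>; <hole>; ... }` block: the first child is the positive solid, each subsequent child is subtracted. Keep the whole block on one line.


difference() { translate([113, 458, 0]) cube([2768, 204, 2461]); translate([1231, 458, 801]) cube([963, 204, 1043]); }


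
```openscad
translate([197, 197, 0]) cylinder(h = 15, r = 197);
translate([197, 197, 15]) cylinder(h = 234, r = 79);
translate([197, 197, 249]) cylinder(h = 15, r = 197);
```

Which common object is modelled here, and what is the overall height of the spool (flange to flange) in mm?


A spool. The overall height is 264 mm.

Three coaxial cylinders, large–small–large — a spool. Two 15 mm flanges and a 234 mm core give 15 + 234 + 15 = 264 mm.


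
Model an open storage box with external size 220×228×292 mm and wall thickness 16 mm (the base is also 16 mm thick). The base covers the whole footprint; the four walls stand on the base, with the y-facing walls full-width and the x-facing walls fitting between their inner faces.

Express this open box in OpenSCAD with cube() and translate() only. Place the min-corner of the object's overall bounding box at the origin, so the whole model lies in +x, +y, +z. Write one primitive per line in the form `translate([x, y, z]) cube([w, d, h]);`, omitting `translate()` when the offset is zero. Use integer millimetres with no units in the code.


cube([220, 228, 16]);
translate([0, 0, 16]) cube([220, 16, 276]);
translate([0, 212, 16]) cube([220, 16, 276]);
translate([0, 16, 16]) cube([16, 196, 276]);
translate([204, 16, 16]) cube([16, 196, 276]);


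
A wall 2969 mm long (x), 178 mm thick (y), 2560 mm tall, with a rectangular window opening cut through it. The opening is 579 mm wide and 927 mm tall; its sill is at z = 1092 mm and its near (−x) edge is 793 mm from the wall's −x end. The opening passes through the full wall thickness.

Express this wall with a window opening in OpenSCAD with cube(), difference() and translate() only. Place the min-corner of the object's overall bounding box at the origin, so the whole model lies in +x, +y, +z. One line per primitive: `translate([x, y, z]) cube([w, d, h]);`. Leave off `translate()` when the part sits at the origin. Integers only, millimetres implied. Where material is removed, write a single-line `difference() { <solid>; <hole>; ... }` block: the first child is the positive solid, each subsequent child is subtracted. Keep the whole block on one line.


difference() { cube([2969, 178, 2560]); translate([793, 0, 1092]) cube([579, 178, 927]); }


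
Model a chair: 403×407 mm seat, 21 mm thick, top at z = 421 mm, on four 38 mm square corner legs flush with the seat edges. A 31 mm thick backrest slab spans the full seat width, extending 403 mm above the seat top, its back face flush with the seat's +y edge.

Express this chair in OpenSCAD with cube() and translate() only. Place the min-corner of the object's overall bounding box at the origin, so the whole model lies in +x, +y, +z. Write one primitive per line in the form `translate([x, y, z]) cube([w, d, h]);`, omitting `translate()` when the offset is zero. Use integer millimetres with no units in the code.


// leg_h = 421 - 21 = 400
translate([0, 0, 400]) cube([403, 407, 21]);
cube([38, 38, 400]);
translate([365, 0, 0]) cube([38, 38, 400]);
translate([0, 369, 0]) cube([38, 38, 400]);
translate([365, 369, 0]) cube([38, 38, 400]);
translate([0, 376, 421]) cube([403, 31, 403]);


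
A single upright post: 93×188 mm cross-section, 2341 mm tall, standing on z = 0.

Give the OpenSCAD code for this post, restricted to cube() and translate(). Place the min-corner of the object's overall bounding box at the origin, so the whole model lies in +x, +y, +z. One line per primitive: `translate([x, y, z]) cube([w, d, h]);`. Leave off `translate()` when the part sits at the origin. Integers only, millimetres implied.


cube([93, 188, 2341]);


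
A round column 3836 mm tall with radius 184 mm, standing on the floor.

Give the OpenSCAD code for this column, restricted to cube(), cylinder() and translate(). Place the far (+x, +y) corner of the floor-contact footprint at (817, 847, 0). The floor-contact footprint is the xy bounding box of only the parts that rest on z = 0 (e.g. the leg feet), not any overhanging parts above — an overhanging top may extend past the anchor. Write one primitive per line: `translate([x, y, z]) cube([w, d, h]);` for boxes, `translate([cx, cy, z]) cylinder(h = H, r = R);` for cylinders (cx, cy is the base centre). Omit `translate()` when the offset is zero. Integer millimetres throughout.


translate([633, 663, 0]) cylinder(h = 3836, r = 184);


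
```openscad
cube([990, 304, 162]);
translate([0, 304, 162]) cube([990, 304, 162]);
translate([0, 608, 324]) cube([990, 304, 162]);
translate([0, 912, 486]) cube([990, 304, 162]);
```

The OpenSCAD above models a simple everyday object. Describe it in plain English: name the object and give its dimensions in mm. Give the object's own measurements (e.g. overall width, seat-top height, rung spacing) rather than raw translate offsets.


A straight staircase of 4 solid steps. Each step is 990 mm wide (x), 304 mm deep (y, the going) and 162 mm tall (the rise). The first step rests on the floor; each subsequent step sits one going further in +y and one rise higher in +z, directly behind and above the previous step with no overlap.


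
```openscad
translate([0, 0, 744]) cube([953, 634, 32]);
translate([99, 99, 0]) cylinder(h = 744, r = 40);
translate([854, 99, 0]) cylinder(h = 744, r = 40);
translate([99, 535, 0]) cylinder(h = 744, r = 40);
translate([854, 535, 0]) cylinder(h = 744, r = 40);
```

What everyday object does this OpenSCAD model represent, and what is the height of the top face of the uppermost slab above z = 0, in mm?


A table. The table height is 776 mm.

A 953×634×32 slab sits at z = 744 on four Ø80 mm round legs — a table. The top surface is at 744 + 32 = 776 mm.


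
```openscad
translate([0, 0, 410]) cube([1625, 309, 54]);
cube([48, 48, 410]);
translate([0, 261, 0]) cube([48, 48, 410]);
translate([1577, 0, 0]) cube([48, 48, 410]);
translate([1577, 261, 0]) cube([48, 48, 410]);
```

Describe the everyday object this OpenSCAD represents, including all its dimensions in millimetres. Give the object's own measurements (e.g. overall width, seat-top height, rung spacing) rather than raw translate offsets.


A long wooden bench with a 1625 mm (x) × 309 mm (y) seat, 54 mm thick, its top surface 464 mm above the floor. Four 48 mm square legs at the seat corners, flush with the edges, run from z = 0 to the seat underside.


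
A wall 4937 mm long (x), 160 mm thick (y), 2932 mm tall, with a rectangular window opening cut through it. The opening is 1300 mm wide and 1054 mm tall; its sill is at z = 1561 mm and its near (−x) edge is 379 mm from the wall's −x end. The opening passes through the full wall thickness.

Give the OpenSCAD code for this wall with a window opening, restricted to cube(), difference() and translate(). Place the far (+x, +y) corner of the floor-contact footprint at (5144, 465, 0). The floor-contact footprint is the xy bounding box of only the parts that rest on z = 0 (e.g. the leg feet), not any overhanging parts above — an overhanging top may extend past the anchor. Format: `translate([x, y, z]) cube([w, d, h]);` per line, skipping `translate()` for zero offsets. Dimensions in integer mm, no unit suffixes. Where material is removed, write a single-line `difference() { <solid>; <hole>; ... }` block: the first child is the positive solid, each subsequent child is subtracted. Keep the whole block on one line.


difference() { translate([207, 305, 0]) cube([4937, 160, 2932]); translate([586, 305, 1561]) cube([1300, 160, 1054]); }


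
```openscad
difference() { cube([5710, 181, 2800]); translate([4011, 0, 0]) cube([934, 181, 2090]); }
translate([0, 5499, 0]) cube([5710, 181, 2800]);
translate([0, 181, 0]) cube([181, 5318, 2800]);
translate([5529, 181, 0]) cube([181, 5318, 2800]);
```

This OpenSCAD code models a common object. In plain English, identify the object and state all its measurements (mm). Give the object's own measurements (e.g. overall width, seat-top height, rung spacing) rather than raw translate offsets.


A single room: four walls, each 2800 mm tall and 181 mm thick, enclosing an outside footprint 5710×5680 mm (x × y), no floor or roof. The front and back walls (−y and +y sides) run the full x-width; the side walls fit between their inner faces. A door opening 934 mm wide and 2090 mm tall is cut through the front wall from the floor up, its −x edge 4011 mm from the wall's −x end.


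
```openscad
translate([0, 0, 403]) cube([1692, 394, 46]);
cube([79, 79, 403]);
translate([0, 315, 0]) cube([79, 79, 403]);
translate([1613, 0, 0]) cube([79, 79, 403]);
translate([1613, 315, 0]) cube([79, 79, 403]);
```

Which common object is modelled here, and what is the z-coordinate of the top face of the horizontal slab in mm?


A bench. The seat-top height is 449 mm.

A long slab on four corner posts — a bench. The slab sits at z = 403 with thickness 46, so the top is 403 + 46 = 449 mm.


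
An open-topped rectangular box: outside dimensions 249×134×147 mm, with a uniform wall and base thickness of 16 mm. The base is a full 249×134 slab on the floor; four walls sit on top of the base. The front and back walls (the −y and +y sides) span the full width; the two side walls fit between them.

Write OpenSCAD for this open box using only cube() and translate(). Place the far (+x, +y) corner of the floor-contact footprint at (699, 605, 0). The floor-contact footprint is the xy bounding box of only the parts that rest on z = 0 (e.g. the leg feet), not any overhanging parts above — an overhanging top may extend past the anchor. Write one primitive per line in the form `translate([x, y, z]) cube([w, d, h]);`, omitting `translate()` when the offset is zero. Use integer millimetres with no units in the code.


translate([450, 471, 0]) cube([249, 134, 16]);
translate([450, 471, 16]) cube([249, 16, 131]);
translate([450, 589, 16]) cube([249, 16, 131]);
translate([450, 487, 16]) cube([16, 102, 131]);
translate([683, 487, 16]) cube([16, 102, 131]);


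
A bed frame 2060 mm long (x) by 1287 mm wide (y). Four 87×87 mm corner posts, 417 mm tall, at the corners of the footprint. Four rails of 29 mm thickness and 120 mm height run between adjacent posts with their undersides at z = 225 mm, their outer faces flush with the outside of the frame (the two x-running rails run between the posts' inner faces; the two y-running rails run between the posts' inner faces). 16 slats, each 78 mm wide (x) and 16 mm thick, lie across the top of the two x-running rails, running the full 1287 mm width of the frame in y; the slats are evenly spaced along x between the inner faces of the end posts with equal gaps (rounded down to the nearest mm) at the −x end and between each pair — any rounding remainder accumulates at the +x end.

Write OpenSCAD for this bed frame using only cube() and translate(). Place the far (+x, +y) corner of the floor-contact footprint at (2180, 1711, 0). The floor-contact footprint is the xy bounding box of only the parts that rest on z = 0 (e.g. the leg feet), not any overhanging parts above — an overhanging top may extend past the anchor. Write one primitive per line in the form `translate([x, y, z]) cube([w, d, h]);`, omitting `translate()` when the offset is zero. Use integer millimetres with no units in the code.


translate([120, 424, 0]) cube([87, 87, 417]);
translate([120, 1624, 0]) cube([87, 87, 417]);
translate([2093, 424, 0]) cube([87, 87, 417]);
translate([2093, 1624, 0]) cube([87, 87, 417]);
translate([207, 424, 225]) cube([1886, 29, 120]);
translate([207, 1682, 225]) cube([1886, 29, 120]);
translate([120, 511, 225]) cube([29, 1113, 120]);
translate([2151, 511, 225]) cube([29, 1113, 120]);
translate([244, 424, 345]) cube([78, 1287, 16]);
translate([359, 424, 345]) cube([78, 1287, 16]);
translate([474, 424, 345]) cube([78, 1287, 16]);
translate([589, 424, 345]) cube([78, 1287, 16]);
translate([704, 424, 345]) cube([78, 1287, 16]);
translate([819, 424, 345]) cube([78, 1287, 16]);
translate([934, 424, 345]) cube([78, 1287, 16]);
translate([1049, 424, 345]) cube([78, 1287, 16]);
translate([1164, 424, 345]) cube([78, 1287, 16]);
translate([1279, 424, 345]) cube([78, 1287, 16]);
translate([1394, 424, 345]) cube([78, 1287, 16]);
translate([1509, 424, 345]) cube([78, 1287, 16]);
translate([1624, 424, 345]) cube([78, 1287, 16]);
translate([1739, 424, 345]) cube([78, 1287, 16]);
translate([1854, 424, 345]) cube([78, 1287, 16]);
translate([1969, 424, 345]) cube([78, 1287, 16]);


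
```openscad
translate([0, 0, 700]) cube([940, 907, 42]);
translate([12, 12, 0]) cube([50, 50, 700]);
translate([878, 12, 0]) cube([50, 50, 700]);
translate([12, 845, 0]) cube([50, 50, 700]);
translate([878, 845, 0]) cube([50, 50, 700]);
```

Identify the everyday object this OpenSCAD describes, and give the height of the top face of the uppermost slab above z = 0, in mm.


A table. The table height is 742 mm.

A 940×907×42 slab sits at z = 700 on four 50 mm square posts — a table. The top surface is at 700 + 42 = 742 mm.


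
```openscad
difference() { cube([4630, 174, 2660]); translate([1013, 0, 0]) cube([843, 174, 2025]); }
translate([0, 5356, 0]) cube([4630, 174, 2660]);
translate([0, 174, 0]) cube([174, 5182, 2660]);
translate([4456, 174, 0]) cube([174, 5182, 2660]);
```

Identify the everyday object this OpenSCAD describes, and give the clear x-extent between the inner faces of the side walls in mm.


A single room. The interior width is 4282 mm.

Four walls enclosing a rectangle with a door in the front wall — a room. Outside width 4630 minus two 174 mm walls gives 4282 mm.


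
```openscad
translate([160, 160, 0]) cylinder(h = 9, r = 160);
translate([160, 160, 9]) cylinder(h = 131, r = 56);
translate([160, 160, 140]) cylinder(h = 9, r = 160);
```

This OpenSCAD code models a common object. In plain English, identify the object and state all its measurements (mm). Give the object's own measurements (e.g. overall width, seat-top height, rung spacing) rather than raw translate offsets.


A spool: two coaxial disc flanges of radius 160 mm and thickness 9 mm, joined by a core cylinder of radius 56 mm and height 131 mm. The lower flange rests on z = 0 and the three cylinders share a vertical axis.


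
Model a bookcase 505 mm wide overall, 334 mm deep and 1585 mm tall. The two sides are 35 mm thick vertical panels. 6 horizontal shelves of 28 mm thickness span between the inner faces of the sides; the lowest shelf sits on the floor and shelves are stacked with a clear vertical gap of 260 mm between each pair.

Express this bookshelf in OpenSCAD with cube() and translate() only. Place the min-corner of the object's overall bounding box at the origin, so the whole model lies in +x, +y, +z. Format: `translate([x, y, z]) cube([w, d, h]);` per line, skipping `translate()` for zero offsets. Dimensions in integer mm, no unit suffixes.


cube([35, 334, 1585]);
translate([470, 0, 0]) cube([35, 334, 1585]);
translate([35, 0, 0]) cube([435, 334, 28]);
translate([35, 0, 288]) cube([435, 334, 28]);
translate([35, 0, 576]) cube([435, 334, 28]);
translate([35, 0, 864]) cube([435, 334, 28]);
translate([35, 0, 1152]) cube([435, 334, 28]);
translate([35, 0, 1440]) cube([435, 334, 28]);


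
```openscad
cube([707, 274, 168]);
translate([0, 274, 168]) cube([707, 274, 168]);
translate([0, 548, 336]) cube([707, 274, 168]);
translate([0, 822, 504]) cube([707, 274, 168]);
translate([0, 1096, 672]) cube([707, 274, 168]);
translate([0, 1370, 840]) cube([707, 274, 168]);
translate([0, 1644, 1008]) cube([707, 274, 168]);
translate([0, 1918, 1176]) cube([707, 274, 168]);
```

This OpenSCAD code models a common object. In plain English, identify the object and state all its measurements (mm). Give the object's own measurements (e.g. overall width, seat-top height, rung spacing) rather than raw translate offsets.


A straight staircase of 8 solid steps. Each step is 707 mm wide (x), 274 mm deep (y, the going) and 168 mm tall (the rise). The first step rests on the floor; each subsequent step sits one going further in +y and one rise higher in +z, directly behind and above the previous step with no overlap.


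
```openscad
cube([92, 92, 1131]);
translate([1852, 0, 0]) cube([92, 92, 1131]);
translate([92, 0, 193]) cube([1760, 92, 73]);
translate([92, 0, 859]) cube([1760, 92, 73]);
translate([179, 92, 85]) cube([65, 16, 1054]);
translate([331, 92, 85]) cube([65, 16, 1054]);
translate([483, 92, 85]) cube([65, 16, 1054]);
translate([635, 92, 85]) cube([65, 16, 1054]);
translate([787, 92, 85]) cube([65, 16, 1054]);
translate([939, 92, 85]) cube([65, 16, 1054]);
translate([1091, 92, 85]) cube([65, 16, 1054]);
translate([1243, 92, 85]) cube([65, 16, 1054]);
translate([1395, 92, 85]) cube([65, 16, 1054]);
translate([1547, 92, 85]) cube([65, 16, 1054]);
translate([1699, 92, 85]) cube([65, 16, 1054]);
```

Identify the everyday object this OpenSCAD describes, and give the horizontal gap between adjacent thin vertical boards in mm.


A fence section. The picket gap is 87 mm.

Two posts, two rails, 11 pickets — a fence section. Span 1760 mm holds 11 pickets of 65 mm with 12 equal gaps: ⌊(1760 − 11·65) / 12⌋ = 87 mm.


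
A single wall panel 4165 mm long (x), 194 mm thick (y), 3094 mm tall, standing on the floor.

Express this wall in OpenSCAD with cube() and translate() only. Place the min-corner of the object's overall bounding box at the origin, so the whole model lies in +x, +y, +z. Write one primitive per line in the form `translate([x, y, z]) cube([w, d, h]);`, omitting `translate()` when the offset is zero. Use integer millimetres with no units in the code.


cube([4165, 194, 3094]);


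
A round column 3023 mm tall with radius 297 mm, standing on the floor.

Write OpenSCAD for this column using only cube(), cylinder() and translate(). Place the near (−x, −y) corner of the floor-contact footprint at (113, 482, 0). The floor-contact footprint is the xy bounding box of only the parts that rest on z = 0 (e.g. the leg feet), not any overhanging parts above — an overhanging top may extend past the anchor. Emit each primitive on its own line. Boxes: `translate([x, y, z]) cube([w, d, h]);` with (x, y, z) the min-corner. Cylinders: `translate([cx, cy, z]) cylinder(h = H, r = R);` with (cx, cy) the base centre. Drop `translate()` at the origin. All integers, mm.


translate([410, 779, 0]) cylinder(h = 3023, r = 297);


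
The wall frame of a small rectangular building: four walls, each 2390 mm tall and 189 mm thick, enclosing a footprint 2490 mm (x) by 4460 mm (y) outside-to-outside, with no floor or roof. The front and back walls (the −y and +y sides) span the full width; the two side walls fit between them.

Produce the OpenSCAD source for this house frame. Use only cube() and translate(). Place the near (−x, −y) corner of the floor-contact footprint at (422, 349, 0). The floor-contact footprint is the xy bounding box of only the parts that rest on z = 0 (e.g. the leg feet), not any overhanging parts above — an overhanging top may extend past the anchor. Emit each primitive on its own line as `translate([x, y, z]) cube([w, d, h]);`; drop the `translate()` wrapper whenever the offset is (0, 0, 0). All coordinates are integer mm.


translate([422, 349, 0]) cube([2490, 189, 2390]);
translate([422, 4620, 0]) cube([2490, 189, 2390]);
translate([422, 538, 0]) cube([189, 4082, 2390]);
translate([2723, 538, 0]) cube([189, 4082, 2390]);


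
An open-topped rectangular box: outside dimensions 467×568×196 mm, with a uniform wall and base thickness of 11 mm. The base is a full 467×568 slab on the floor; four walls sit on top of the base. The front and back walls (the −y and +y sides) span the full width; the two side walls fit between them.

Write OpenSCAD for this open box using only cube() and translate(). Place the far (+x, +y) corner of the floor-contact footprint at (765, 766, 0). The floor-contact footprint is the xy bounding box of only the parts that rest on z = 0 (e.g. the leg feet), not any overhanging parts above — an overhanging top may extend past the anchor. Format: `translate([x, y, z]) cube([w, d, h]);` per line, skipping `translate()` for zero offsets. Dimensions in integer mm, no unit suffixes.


translate([298, 198, 0]) cube([467, 568, 11]);
translate([298, 198, 11]) cube([467, 11, 185]);
translate([298, 755, 11]) cube([467, 11, 185]);
translate([298, 209, 11]) cube([11, 546, 185]);
translate([754, 209, 11]) cube([11, 546, 185]);


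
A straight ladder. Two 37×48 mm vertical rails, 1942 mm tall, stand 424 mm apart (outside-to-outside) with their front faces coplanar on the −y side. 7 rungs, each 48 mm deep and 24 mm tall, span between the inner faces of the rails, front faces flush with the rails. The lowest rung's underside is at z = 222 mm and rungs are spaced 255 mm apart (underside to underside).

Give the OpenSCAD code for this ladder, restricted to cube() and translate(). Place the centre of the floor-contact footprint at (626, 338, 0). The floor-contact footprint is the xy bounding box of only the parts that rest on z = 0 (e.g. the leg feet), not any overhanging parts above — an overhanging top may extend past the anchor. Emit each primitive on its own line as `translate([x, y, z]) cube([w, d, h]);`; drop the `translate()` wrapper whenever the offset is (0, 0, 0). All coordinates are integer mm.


// rung span = 424 - 2*37 = 350
// rung[k] z = 222 + k*255
translate([414, 314, 0]) cube([37, 48, 1942]);
translate([801, 314, 0]) cube([37, 48, 1942]);
translate([451, 314, 222]) cube([350, 48, 24]);
translate([451, 314, 477]) cube([350, 48, 24]);
translate([451, 314, 732]) cube([350, 48, 24]);
translate([451, 314, 987]) cube([350, 48, 24]);
translate([451, 314, 1242]) cube([350, 48, 24]);
translate([451, 314, 1497]) cube([350, 48, 24]);
translate([451, 314, 1752]) cube([350, 48, 24]);


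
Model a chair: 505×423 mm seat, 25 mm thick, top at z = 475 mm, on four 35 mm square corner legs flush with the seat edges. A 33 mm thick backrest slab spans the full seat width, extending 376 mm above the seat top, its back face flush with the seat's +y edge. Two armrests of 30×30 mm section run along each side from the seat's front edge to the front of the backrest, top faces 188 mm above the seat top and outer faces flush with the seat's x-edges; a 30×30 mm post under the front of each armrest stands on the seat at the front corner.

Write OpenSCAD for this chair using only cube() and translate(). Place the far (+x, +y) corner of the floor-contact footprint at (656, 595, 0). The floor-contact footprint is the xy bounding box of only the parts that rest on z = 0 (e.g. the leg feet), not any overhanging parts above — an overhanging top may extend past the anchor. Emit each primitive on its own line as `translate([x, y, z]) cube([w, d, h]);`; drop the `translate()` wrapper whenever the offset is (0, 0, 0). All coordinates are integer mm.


// leg_h = 475 - 25 = 450
// arm post h = 188 - 30 = 158
translate([151, 172, 450]) cube([505, 423, 25]);
translate([151, 172, 0]) cube([35, 35, 450]);
translate([621, 172, 0]) cube([35, 35, 450]);
translate([151, 560, 0]) cube([35, 35, 450]);
translate([621, 560, 0]) cube([35, 35, 450]);
translate([151, 562, 475]) cube([505, 33, 376]);
translate([151, 172, 633]) cube([30, 390, 30]);
translate([626, 172, 633]) cube([30, 390, 30]);
translate([151, 172, 475]) cube([30, 30, 158]);
translate([626, 172, 475]) cube([30, 30, 158]);


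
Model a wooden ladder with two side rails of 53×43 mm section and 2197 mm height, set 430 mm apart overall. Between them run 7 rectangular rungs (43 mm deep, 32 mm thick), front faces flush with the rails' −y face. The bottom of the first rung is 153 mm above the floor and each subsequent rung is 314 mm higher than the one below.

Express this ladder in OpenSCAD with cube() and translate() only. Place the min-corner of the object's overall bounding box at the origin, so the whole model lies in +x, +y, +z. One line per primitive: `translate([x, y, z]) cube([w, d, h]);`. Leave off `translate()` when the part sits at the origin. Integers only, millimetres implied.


cube([53, 43, 2197]);
translate([377, 0, 0]) cube([53, 43, 2197]);
translate([53, 0, 153]) cube([324, 43, 32]);
translate([53, 0, 467]) cube([324, 43, 32]);
translate([53, 0, 781]) cube([324, 43, 32]);
translate([53, 0, 1095]) cube([324, 43, 32]);
translate([53, 0, 1409]) cube([324, 43, 32]);
translate([53, 0, 1723]) cube([324, 43, 32]);
translate([53, 0, 2037]) cube([324, 43, 32]);


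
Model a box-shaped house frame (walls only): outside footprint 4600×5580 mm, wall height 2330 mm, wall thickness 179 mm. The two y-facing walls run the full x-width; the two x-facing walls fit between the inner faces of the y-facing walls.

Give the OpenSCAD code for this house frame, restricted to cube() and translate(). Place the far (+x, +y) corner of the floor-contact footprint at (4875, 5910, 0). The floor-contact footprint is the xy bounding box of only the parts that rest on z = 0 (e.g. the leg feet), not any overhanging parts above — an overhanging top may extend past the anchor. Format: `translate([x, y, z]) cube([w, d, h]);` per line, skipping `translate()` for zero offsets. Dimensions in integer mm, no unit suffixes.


translate([275, 330, 0]) cube([4600, 179, 2330]);
translate([275, 5731, 0]) cube([4600, 179, 2330]);
translate([275, 509, 0]) cube([179, 5222, 2330]);
translate([4696, 509, 0]) cube([179, 5222, 2330]);


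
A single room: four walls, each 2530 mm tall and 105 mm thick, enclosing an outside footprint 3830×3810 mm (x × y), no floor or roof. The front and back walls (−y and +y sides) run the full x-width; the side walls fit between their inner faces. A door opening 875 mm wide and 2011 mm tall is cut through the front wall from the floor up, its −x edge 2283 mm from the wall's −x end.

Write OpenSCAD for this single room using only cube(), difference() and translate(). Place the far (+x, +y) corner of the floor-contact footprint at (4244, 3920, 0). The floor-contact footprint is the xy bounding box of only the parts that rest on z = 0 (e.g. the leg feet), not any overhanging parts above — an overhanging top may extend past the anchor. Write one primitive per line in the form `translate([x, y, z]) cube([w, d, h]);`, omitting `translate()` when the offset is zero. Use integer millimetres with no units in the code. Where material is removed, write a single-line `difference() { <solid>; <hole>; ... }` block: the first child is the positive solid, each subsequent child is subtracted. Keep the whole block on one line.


difference() { translate([414, 110, 0]) cube([3830, 105, 2530]); translate([2697, 110, 0]) cube([875, 105, 2011]); }
translate([414, 3815, 0]) cube([3830, 105, 2530]);
translate([414, 215, 0]) cube([105, 3600, 2530]);
translate([4139, 215, 0]) cube([105, 3600, 2530]);


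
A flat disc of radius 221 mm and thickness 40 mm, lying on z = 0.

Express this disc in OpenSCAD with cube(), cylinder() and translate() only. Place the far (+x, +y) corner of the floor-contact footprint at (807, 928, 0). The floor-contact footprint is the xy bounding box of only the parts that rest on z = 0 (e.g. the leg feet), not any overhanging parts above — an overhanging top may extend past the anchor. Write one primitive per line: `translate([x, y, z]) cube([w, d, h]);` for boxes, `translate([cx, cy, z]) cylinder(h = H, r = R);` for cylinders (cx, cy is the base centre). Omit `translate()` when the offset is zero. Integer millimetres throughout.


translate([586, 707, 0]) cylinder(h = 40, r = 221);


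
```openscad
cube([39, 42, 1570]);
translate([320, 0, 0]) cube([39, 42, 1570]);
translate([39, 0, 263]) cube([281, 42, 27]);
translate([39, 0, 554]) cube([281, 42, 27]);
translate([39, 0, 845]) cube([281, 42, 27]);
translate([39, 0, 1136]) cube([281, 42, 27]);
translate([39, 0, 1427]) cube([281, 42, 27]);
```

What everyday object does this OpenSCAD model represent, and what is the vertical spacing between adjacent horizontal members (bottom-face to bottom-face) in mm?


A ladder. The rung spacing is 291 mm.

Two tall 39×42 posts with 5 short bars between them — a ladder. Adjacent rungs sit at z = 263 and z = 554, so the spacing is 554 − 263 = 291 mm.


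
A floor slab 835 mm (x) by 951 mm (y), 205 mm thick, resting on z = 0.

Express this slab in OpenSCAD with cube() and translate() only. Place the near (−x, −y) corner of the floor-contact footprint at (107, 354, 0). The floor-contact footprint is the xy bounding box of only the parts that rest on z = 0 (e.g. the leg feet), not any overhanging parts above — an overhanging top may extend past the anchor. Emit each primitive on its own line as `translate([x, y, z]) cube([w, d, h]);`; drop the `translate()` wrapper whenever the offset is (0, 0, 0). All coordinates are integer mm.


translate([107, 354, 0]) cube([835, 951, 205]);


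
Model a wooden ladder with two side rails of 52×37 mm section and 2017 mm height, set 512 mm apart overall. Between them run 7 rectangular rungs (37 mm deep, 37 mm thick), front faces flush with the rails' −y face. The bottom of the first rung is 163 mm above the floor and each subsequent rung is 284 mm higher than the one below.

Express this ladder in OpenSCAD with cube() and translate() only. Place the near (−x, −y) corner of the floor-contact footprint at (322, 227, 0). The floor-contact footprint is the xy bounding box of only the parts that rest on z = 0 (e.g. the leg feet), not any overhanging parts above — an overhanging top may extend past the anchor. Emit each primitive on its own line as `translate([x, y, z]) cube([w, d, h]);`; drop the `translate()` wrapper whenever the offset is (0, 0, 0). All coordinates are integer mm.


translate([322, 227, 0]) cube([52, 37, 2017]);
translate([782, 227, 0]) cube([52, 37, 2017]);
translate([374, 227, 163]) cube([408, 37, 37]);
translate([374, 227, 447]) cube([408, 37, 37]);
translate([374, 227, 731]) cube([408, 37, 37]);
translate([374, 227, 1015]) cube([408, 37, 37]);
translate([374, 227, 1299]) cube([408, 37, 37]);
translate([374, 227, 1583]) cube([408, 37, 37]);
translate([374, 227, 1867]) cube([408, 37, 37]);


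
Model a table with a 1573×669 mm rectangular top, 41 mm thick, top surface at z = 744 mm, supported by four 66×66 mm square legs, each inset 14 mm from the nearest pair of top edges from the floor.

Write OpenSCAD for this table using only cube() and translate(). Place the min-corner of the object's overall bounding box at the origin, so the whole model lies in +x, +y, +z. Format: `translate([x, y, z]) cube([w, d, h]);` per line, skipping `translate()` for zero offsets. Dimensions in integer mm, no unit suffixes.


// leg_h = 744 - 41 = 703
translate([0, 0, 703]) cube([1573, 669, 41]);
translate([14, 14, 0]) cube([66, 66, 703]);
translate([1493, 14, 0]) cube([66, 66, 703]);
translate([14, 589, 0]) cube([66, 66, 703]);
translate([1493, 589, 0]) cube([66, 66, 703]);


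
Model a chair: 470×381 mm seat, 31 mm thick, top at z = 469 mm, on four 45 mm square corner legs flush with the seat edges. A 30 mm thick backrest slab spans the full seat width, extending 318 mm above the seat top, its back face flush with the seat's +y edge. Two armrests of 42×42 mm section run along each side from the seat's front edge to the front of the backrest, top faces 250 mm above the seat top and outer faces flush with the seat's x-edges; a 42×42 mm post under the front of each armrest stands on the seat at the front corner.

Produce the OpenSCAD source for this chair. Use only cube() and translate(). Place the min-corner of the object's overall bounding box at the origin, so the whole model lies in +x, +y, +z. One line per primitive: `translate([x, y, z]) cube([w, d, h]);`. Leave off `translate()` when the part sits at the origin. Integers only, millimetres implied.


translate([0, 0, 438]) cube([470, 381, 31]);
cube([45, 45, 438]);
translate([425, 0, 0]) cube([45, 45, 438]);
translate([0, 336, 0]) cube([45, 45, 438]);
translate([425, 336, 0]) cube([45, 45, 438]);
translate([0, 351, 469]) cube([470, 30, 318]);
translate([0, 0, 677]) cube([42, 351, 42]);
translate([428, 0, 677]) cube([42, 351, 42]);
translate([0, 0, 469]) cube([42, 42, 208]);
translate([428, 0, 469]) cube([42, 42, 208]);


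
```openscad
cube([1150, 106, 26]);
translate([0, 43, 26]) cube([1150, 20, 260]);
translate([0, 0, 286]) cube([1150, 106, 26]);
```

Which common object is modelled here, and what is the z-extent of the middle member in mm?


An I-beam. The web height is 260 mm.

Two wide flanges with a thin centred web — an I-beam. Overall 312 mm minus two 26 mm flanges gives a web of 312 − 2·26 = 260 mm.


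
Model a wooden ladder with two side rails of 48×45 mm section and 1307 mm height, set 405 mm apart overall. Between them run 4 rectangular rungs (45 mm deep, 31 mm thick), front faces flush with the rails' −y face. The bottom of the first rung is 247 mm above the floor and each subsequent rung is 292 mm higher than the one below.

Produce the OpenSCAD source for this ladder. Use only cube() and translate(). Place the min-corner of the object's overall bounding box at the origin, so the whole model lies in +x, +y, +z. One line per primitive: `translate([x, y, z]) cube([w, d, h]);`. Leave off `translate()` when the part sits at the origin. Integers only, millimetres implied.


cube([48, 45, 1307]);
translate([357, 0, 0]) cube([48, 45, 1307]);
translate([48, 0, 247]) cube([309, 45, 31]);
translate([48, 0, 539]) cube([309, 45, 31]);
translate([48, 0, 831]) cube([309, 45, 31]);
translate([48, 0, 1123]) cube([309, 45, 31]);


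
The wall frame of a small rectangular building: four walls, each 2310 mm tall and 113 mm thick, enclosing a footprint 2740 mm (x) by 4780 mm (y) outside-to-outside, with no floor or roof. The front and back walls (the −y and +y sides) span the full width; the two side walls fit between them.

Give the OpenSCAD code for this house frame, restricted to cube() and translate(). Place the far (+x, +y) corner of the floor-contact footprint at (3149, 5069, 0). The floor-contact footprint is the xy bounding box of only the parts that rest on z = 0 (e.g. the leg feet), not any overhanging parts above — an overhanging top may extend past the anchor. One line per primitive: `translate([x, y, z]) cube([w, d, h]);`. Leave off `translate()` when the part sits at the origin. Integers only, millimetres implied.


translate([409, 289, 0]) cube([2740, 113, 2310]);
translate([409, 4956, 0]) cube([2740, 113, 2310]);
translate([409, 402, 0]) cube([113, 4554, 2310]);
translate([3036, 402, 0]) cube([113, 4554, 2310]);


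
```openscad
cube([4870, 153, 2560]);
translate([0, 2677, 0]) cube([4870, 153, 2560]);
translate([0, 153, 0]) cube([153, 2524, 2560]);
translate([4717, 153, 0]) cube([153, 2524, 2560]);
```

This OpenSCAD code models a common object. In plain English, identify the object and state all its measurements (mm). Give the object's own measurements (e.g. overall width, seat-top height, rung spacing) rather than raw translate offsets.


The wall frame of a small rectangular building: four walls, each 2560 mm tall and 153 mm thick, enclosing a footprint 4870 mm (x) by 2830 mm (y) outside-to-outside, with no floor or roof. The front and back walls (the −y and +y sides) span the full width; the two side walls fit between them.
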